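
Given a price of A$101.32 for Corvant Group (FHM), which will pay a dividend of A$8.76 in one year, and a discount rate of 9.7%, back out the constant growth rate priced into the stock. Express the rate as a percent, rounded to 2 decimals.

From P₀ = D₁/(r − g), the implied growth is g = r − D₁/P₀.
g = 0.097 − 8.76/101.32 = 0.097 − 0.08646 = 0.01054

1.05%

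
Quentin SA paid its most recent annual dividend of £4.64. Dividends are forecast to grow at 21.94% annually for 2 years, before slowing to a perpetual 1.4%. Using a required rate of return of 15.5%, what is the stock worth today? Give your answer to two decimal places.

Two-stage DDM. Project D₁…D_2 at 0.2194, terminal growth 0.014, discount at r = 0.155.
D_1 = 5.6580
D_2 = 6.8994
Terminal value at t=2: TV = D_3/(r−g) = 6.9960/(0.155−0.014) = 49.6169
P₀ = 5.6580/(1+0.155)^1 + 6.8994/(1+0.155)^2 + 49.6169/(1+0.155)^2 = 47.2639

£47.26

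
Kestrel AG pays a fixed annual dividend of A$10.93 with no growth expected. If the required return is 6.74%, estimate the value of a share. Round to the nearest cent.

A$162.17

Zero-growth DDM (perpetuity): P₀ = D/r = 10.93 / 0.0674 = 162.1662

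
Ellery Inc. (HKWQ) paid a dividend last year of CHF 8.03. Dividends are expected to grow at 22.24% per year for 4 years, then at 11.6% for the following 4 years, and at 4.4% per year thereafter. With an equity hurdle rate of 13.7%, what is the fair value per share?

CHF 191.37

Three-stage DDM. Project D₁…D_8; terminal Gordon value at t=8 with g = 0.044; discount at r = 0.137.
D_1 = 9.8159
D_2 = 11.9989
D_3 = 14.6675
D_4 = 17.9295
D_5 = 20.0094
D_6 = 22.3304
D_7 = 24.9208
D_8 = 27.8116
TV_8 = 29.0353/(0.137−0.044) = 312.2074
P₀ = Σ Dₜ/(1+r)ᵗ + TV_8/(1+r)^8 = 191.3680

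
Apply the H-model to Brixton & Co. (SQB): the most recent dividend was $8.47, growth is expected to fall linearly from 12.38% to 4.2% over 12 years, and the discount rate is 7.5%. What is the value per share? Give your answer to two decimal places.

H-model: P₀ = D₀[(1+g_L) + H(g_S−g_L)]/(r−g_L), with H = 12/2 = 6.
P₀ = 8.47 × [(1+0.042) + 6×(0.1238−0.042)] / (0.075−0.042)
   = 8.47 × 1.5328 / 0.033 = 393.4187

$393.42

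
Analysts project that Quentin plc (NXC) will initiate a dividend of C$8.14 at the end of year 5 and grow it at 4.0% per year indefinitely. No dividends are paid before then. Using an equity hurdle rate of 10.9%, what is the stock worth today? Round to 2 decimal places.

C$77.99

Deferred-dividend DDM. At t=4 the remaining stream is a growing perpetuity with first payment D_5 = 8.14.
V_4 = D_5/(r−g) = 8.14/(0.109−0.04) = 117.9710
P₀ = V_4/(1+r)^4 = 117.9710/(1+0.109)^4 = 77.9918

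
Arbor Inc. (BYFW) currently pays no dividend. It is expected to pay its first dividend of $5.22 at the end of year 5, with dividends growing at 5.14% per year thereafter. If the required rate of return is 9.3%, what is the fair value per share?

$87.92

Deferred-dividend DDM. At t=4 the remaining stream is a growing perpetuity with first payment D_5 = 5.22.
V_4 = D_5/(r−g) = 5.22/(0.093−0.0514) = 125.4808
P₀ = V_4/(1+r)^4 = 125.4808/(1+0.093)^4 = 87.9218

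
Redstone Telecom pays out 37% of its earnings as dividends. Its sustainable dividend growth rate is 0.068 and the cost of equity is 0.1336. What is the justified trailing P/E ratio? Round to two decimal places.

6.02

Justified trailing P/E = b(1+g)/(r−g) = 0.37×(1+0.068)/(0.1336−0.068) = 6.0238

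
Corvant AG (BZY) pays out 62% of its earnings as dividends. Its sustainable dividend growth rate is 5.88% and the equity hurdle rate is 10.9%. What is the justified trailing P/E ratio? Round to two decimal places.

Justified trailing P/E = b(1+g)/(r−g) = 0.62×(1+0.0588)/(0.109−0.0588) = 13.0768

13.08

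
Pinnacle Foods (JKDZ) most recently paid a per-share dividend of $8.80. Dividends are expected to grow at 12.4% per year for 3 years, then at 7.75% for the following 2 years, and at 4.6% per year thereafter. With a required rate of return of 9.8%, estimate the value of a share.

$228.89

Three-stage DDM. Project D₁…D_5; terminal Gordon value at t=5 with g = 0.046; discount at r = 0.098.
D_1 = 9.8912
D_2 = 11.1177
D_3 = 12.4963
D_4 = 13.4648
D_5 = 14.5083
TV_5 = 15.1757/(0.098−0.046) = 291.8398
P₀ = Σ Dₜ/(1+r)ᵗ + TV_5/(1+r)^5 = 228.8907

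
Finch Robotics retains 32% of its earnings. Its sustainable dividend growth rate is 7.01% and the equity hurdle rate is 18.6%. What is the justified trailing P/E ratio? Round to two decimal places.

Payout ratio b = 1 − 0.32 = 0.68.
Justified trailing P/E = b(1+g)/(r−g) = 0.68×(1+0.0701)/(0.186−0.0701) = 6.2784

6.28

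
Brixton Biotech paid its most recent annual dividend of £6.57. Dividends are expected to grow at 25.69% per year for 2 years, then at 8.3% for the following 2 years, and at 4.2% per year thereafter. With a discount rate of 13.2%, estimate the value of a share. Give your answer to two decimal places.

Three-stage DDM. Project D₁…D_4; terminal Gordon value at t=4 with g = 0.042; discount at r = 0.132.
D_1 = 8.2578
D_2 = 10.3793
D_3 = 11.2407
D_4 = 12.1737
TV_4 = 12.6850/(0.132−0.042) = 140.9448
P₀ = Σ Dₜ/(1+r)ᵗ + TV_4/(1+r)^4 = 116.3924

£116.39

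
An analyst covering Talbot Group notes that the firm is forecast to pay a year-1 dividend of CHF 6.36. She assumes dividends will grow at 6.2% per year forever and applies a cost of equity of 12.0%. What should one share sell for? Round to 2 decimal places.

CHF 109.66

Gordon growth model: P₀ = D₁/(r − g), with D₁ = 6.36 given directly.
P₀ = 6.3600 / (0.12 − 0.062) = 6.3600 / 0.058 = 109.6552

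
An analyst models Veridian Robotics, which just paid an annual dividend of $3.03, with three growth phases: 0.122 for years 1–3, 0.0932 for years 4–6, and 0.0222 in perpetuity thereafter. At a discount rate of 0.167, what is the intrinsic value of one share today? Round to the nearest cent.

Three-stage DDM. Project D₁…D_6; terminal Gordon value at t=6 with g = 0.0222; discount at r = 0.167.
D_1 = 3.3997
D_2 = 3.8144
D_3 = 4.2798
D_4 = 4.6787
D_5 = 5.1147
D_6 = 5.5914
TV_6 = 5.7155/(0.167−0.0222) = 39.4718
P₀ = Σ Dₜ/(1+r)ᵗ + TV_6/(1+r)^6 = 31.1325

$31.13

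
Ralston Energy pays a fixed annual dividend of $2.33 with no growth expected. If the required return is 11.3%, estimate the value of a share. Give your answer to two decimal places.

$20.62

Zero-growth DDM (perpetuity): P₀ = D/r = 2.33 / 0.113 = 20.6195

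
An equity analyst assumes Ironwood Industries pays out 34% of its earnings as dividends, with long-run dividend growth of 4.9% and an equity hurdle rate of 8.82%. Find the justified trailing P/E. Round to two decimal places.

9.10

Justified trailing P/E = b(1+g)/(r−g) = 0.34×(1+0.049)/(0.0882−0.049) = 9.0985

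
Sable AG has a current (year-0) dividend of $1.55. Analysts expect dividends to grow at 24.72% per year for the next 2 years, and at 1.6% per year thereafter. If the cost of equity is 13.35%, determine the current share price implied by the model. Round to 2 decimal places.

Two-stage DDM. Project D₁…D_2 at 0.2472, terminal growth 0.016, discount at r = 0.1335.
D_1 = 1.9332
D_2 = 2.4110
Terminal value at t=2: TV = D_3/(r−g) = 2.4496/(0.1335−0.016) = 20.8478
P₀ = 1.9332/(1+0.1335)^1 + 2.4110/(1+0.1335)^2 + 20.8478/(1+0.1335)^2 = 19.8082

$19.81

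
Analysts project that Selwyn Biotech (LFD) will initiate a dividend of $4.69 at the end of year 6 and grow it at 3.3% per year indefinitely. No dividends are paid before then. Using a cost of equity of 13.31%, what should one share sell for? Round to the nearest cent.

Deferred-dividend DDM. At t=5 the remaining stream is a growing perpetuity with first payment D_6 = 4.69.
V_5 = D_6/(r−g) = 4.69/(0.1331−0.033) = 46.8531
P₀ = V_5/(1+r)^5 = 46.8531/(1+0.1331)^5 = 25.0840

$25.08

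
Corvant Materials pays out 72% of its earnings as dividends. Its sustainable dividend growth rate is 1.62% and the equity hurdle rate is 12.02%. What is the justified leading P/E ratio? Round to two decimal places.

6.92

Justified leading P/E = b/(r−g) = 0.72/(0.1202−0.0162) = 6.9231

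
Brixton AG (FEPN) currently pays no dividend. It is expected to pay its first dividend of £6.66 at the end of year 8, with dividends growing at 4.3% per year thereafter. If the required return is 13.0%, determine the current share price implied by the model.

Deferred-dividend DDM. At t=7 the remaining stream is a growing perpetuity with first payment D_8 = 6.66.
V_7 = D_8/(r−g) = 6.66/(0.13−0.043) = 76.5517
P₀ = V_7/(1+r)^7 = 76.5517/(1+0.13)^7 = 32.5391

£32.54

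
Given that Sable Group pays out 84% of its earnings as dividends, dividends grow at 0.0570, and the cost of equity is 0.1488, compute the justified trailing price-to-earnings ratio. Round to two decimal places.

9.67

Justified trailing P/E = b(1+g)/(r−g) = 0.84×(1+0.057)/(0.1488−0.057) = 9.6719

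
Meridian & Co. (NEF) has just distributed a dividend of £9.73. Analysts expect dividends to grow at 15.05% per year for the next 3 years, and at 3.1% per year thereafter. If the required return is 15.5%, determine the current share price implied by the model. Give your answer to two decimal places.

£108.92

Two-stage DDM. Project D₁…D_3 at 0.1505, terminal growth 0.031, discount at r = 0.155.
D_1 = 11.1944
D_2 = 12.8791
D_3 = 14.8174
Terminal value at t=3: TV = D_4/(r−g) = 15.2768/(0.155−0.031) = 123.1997
P₀ = 11.1944/(1+0.155)^1 + 12.8791/(1+0.155)^2 + 14.8174/(1+0.155)^3 + 123.1997/(1+0.155)^3 = 108.9215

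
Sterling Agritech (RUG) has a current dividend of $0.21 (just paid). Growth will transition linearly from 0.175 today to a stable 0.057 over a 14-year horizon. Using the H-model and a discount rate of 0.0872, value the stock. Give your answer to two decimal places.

$13.09

H-model: P₀ = D₀[(1+g_L) + H(g_S−g_L)]/(r−g_L), with H = 14/2 = 7.
P₀ = 0.21 × [(1+0.057) + 7×(0.175−0.057)] / (0.0872−0.057)
   = 0.21 × 1.8830 / 0.0302 = 13.0937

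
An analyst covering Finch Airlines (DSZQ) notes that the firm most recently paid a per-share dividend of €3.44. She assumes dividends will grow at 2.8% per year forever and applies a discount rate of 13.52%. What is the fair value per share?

€32.99

Gordon growth model: P₀ = D₁/(r − g). D₁ = 3.44 × (1 + 0.028) = 3.5363.
P₀ = 3.5363 / (0.1352 − 0.028) = 3.5363 / 0.1072 = 32.9881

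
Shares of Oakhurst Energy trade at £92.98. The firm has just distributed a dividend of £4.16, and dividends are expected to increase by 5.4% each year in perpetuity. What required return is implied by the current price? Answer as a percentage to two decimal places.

Rearranging the constant-growth DDM: r = D₁/P₀ + g.
D₁ = 4.16 × (1 + 0.054) = 4.3846.
r = 4.3846 / 92.98 + 0.054 = 0.04716 + 0.054 = 0.10116

10.12%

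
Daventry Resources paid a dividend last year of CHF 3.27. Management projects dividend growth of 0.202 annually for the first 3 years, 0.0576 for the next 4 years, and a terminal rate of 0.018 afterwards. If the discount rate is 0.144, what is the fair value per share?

Three-stage DDM. Project D₁…D_7; terminal Gordon value at t=7 with g = 0.018; discount at r = 0.144.
D_1 = 3.9305
D_2 = 4.7245
D_3 = 5.6789
D_4 = 6.0060
D_5 = 6.3519
D_6 = 6.7178
D_7 = 7.1047
TV_7 = 7.2326/(0.144−0.018) = 57.4016
P₀ = Σ Dₜ/(1+r)ᵗ + TV_7/(1+r)^7 = 45.7387

CHF 45.74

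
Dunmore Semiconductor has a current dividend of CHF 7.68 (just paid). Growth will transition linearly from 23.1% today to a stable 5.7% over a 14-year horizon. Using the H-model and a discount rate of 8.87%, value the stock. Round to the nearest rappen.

CHF 551.17

H-model: P₀ = D₀[(1+g_L) + H(g_S−g_L)]/(r−g_L), with H = 14/2 = 7.
P₀ = 7.68 × [(1+0.057) + 7×(0.231−0.057)] / (0.0887−0.057)
   = 7.68 × 2.2750 / 0.0317 = 551.1672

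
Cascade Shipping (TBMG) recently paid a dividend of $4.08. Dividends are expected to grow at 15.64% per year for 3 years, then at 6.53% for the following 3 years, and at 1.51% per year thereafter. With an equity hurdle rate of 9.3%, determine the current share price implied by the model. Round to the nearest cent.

Three-stage DDM. Project D₁…D_6; terminal Gordon value at t=6 with g = 0.0151; discount at r = 0.093.
D_1 = 4.7181
D_2 = 5.4560
D_3 = 6.3093
D_4 = 6.7213
D_5 = 7.1603
D_6 = 7.6278
TV_6 = 7.7430/(0.093−0.0151) = 99.3966
P₀ = Σ Dₜ/(1+r)ᵗ + TV_6/(1+r)^6 = 85.7868

$85.79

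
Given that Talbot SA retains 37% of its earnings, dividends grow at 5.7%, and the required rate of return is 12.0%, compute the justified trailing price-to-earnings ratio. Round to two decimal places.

10.57

Payout ratio b = 1 − 0.37 = 0.63.
Justified trailing P/E = b(1+g)/(r−g) = 0.63×(1+0.057)/(0.12−0.057) = 10.5700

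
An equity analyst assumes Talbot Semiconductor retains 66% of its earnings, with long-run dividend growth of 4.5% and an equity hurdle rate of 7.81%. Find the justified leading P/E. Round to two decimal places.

Payout ratio b = 1 − 0.66 = 0.34.
Justified leading P/E = b/(r−g) = 0.34/(0.0781−0.045) = 10.2719

10.27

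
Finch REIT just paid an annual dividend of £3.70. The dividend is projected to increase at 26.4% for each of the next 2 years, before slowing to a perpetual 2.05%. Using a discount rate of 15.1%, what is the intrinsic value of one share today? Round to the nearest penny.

£43.42

Two-stage DDM. Project D₁…D_2 at 0.264, terminal growth 0.0205, discount at r = 0.151.
D_1 = 4.6768
D_2 = 5.9115
Terminal value at t=2: TV = D_3/(r−g) = 6.0327/(0.151−0.0205) = 46.2273
P₀ = 4.6768/(1+0.151)^1 + 5.9115/(1+0.151)^2 + 46.2273/(1+0.151)^2 = 43.4192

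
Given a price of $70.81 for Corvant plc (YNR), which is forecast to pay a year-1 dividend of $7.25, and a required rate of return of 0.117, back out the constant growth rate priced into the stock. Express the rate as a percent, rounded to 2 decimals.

1.46%

From P₀ = D₁/(r − g), the implied growth is g = r − D₁/P₀.
g = 0.117 − 7.25/70.81 = 0.117 − 0.10239 = 0.01461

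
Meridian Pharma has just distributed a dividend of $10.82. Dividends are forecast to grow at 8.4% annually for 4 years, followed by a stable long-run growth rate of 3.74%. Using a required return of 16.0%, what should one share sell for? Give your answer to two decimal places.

$106.46

Two-stage DDM. Project D₁…D_4 at 0.084, terminal growth 0.0374, discount at r = 0.16.
D_1 = 11.7289
D_2 = 12.7141
D_3 = 13.7821
D_4 = 14.9398
Terminal value at t=4: TV = D_5/(r−g) = 15.4985/(0.16−0.0374) = 126.4155
P₀ = 11.7289/(1+0.16)^1 + 12.7141/(1+0.16)^2 + 13.7821/(1+0.16)^3 + 14.9398/(1+0.16)^4 + 126.4155/(1+0.16)^4 = 106.4586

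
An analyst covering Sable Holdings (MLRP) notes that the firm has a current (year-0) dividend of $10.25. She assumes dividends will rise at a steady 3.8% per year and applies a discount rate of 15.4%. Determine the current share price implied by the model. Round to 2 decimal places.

$91.72

Gordon growth model: P₀ = D₁/(r − g). D₁ = 10.25 × (1 + 0.038) = 10.6395.
P₀ = 10.6395 / (0.154 − 0.038) = 10.6395 / 0.116 = 91.7198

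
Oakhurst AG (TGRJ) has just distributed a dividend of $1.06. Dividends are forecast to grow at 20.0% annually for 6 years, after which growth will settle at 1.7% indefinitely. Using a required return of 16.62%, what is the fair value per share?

$15.61

Two-stage DDM. Project D₁…D_6 at 0.2, terminal growth 0.017, discount at r = 0.1662.
D_1 = 1.2720
D_2 = 1.5264
D_3 = 1.8317
D_4 = 2.1980
D_5 = 2.6376
D_6 = 3.1651
Terminal value at t=6: TV = D_7/(r−g) = 3.2190/(0.1662−0.017) = 21.5747
P₀ = 1.2720/(1+0.1662)^1 + 1.5264/(1+0.1662)^2 + 1.8317/(1+0.1662)^3 + 2.1980/(1+0.1662)^4 + 2.6376/(1+0.1662)^5 + 3.1651/(1+0.1662)^6 + 21.5747/(1+0.1662)^6 = 15.6137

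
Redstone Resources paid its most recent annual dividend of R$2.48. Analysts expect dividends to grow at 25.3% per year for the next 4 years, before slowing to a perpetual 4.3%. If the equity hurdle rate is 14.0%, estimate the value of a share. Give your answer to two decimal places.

R$51.55

Two-stage DDM. Project D₁…D_4 at 0.253, terminal growth 0.043, discount at r = 0.14.
D_1 = 3.1074
D_2 = 3.8936
D_3 = 4.8787
D_4 = 6.1130
Terminal value at t=4: TV = D_5/(r−g) = 6.3759/(0.14−0.043) = 65.7307
P₀ = 3.1074/(1+0.14)^1 + 3.8936/(1+0.14)^2 + 4.8787/(1+0.14)^3 + 6.1130/(1+0.14)^4 + 65.7307/(1+0.14)^4 = 51.5521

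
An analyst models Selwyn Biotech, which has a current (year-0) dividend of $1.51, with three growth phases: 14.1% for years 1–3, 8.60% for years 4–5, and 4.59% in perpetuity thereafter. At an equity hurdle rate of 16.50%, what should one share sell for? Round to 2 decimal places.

$17.73

Three-stage DDM. Project D₁…D_5; terminal Gordon value at t=5 with g = 0.0459; discount at r = 0.165.
D_1 = 1.7229
D_2 = 1.9658
D_3 = 2.2430
D_4 = 2.4359
D_5 = 2.6454
TV_5 = 2.7668/(0.165−0.0459) = 23.2312
P₀ = Σ Dₜ/(1+r)ᵗ + TV_5/(1+r)^5 = 17.7264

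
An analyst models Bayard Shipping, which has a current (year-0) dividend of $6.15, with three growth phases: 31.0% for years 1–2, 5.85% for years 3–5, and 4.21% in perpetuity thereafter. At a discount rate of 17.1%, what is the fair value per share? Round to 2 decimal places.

Three-stage DDM. Project D₁…D_5; terminal Gordon value at t=5 with g = 0.0421; discount at r = 0.171.
D_1 = 8.0565
D_2 = 10.5540
D_3 = 11.1714
D_4 = 11.8250
D_5 = 12.5167
TV_5 = 13.0437/(0.171−0.0421) = 101.1921
P₀ = Σ Dₜ/(1+r)ᵗ + TV_5/(1+r)^5 = 79.4656

$79.47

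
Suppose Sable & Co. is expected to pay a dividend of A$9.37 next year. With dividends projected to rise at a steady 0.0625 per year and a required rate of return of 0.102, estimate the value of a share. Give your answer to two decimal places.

A$237.22

Gordon growth model: P₀ = D₁/(r − g), with D₁ = 9.37 given directly.
P₀ = 9.3700 / (0.102 − 0.0625) = 9.3700 / 0.0395 = 237.2152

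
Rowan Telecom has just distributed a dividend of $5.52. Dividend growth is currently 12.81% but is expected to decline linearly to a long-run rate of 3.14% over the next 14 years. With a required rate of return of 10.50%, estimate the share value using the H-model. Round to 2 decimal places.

H-model: P₀ = D₀[(1+g_L) + H(g_S−g_L)]/(r−g_L), with H = 14/2 = 7.
P₀ = 5.52 × [(1+0.0314) + 7×(0.1281−0.0314)] / (0.105−0.0314)
   = 5.52 × 1.7083 / 0.0736 = 128.1225

$128.12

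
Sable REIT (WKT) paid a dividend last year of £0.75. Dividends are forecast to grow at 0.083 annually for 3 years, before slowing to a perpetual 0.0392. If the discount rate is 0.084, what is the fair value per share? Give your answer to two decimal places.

£19.60

Two-stage DDM. Project D₁…D_3 at 0.083, terminal growth 0.0392, discount at r = 0.084.
D_1 = 0.8122
D_2 = 0.8797
D_3 = 0.9527
Terminal value at t=3: TV = D_4/(r−g) = 0.9900/(0.084−0.0392) = 22.0988
P₀ = 0.8122/(1+0.084)^1 + 0.8797/(1+0.084)^2 + 0.9527/(1+0.084)^3 + 22.0988/(1+0.084)^3 = 19.5951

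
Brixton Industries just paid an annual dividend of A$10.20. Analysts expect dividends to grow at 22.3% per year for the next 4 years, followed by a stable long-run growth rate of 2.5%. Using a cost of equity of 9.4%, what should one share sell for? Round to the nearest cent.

A$290.98

Two-stage DDM. Project D₁…D_4 at 0.223, terminal growth 0.025, discount at r = 0.094.
D_1 = 12.4746
D_2 = 15.2564
D_3 = 18.6586
D_4 = 22.8195
Terminal value at t=4: TV = D_5/(r−g) = 23.3900/(0.094−0.025) = 338.9852
P₀ = 12.4746/(1+0.094)^1 + 15.2564/(1+0.094)^2 + 18.6586/(1+0.094)^3 + 22.8195/(1+0.094)^4 + 338.9852/(1+0.094)^4 = 290.9839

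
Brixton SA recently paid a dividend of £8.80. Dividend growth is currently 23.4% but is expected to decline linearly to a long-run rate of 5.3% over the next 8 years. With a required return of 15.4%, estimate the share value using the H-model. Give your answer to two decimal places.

H-model: P₀ = D₀[(1+g_L) + H(g_S−g_L)]/(r−g_L), with H = 8/2 = 4.
P₀ = 8.80 × [(1+0.053) + 4×(0.234−0.053)] / (0.154−0.053)
   = 8.80 × 1.7770 / 0.101 = 154.8277

£154.83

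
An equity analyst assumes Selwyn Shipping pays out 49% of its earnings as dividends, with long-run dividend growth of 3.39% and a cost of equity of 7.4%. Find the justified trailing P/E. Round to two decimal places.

12.63

Justified trailing P/E = b(1+g)/(r−g) = 0.49×(1+0.0339)/(0.074−0.0339) = 12.6337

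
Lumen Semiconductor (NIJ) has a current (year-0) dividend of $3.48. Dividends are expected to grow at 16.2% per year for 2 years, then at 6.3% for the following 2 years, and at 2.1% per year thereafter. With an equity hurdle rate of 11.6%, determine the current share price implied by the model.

Three-stage DDM. Project D₁…D_4; terminal Gordon value at t=4 with g = 0.021; discount at r = 0.116.
D_1 = 4.0438
D_2 = 4.6988
D_3 = 4.9949
D_4 = 5.3096
TV_4 = 5.4211/(0.116−0.021) = 57.0637
P₀ = Σ Dₜ/(1+r)ᵗ + TV_4/(1+r)^4 = 51.2006

$51.20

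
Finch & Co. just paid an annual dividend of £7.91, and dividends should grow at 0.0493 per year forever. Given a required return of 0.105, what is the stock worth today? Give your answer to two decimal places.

£149.01

Gordon growth model: P₀ = D₁/(r − g). D₁ = 7.91 × (1 + 0.0493) = 8.3000.
P₀ = 8.3000 / (0.105 − 0.0493) = 8.3000 / 0.0557 = 149.0119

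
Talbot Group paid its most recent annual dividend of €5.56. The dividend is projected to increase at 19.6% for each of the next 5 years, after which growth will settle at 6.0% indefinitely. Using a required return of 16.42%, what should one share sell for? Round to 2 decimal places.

Two-stage DDM. Project D₁…D_5 at 0.196, terminal growth 0.06, discount at r = 0.1642.
D_1 = 6.6498
D_2 = 7.9531
D_3 = 9.5119
D_4 = 11.3763
D_5 = 13.6060
Terminal value at t=5: TV = D_6/(r−g) = 14.4224/(0.1642−0.06) = 138.4104
P₀ = 6.6498/(1+0.1642)^1 + 7.9531/(1+0.1642)^2 + 9.5119/(1+0.1642)^3 + 11.3763/(1+0.1642)^4 + 13.6060/(1+0.1642)^5 + 138.4104/(1+0.1642)^5 = 94.8816

€94.88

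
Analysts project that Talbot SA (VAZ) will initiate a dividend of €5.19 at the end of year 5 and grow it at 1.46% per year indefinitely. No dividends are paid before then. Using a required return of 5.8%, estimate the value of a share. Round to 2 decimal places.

Deferred-dividend DDM. At t=4 the remaining stream is a growing perpetuity with first payment D_5 = 5.19.
V_4 = D_5/(r−g) = 5.19/(0.058−0.0146) = 119.5853
P₀ = V_4/(1+r)^4 = 119.5853/(1+0.058)^4 = 95.4410

€95.44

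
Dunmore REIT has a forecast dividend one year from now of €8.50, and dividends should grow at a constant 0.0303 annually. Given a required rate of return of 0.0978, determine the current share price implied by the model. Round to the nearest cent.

€125.93

Gordon growth model: P₀ = D₁/(r − g), with D₁ = 8.50 given directly.
P₀ = 8.5000 / (0.0978 − 0.0303) = 8.5000 / 0.0675 = 125.9259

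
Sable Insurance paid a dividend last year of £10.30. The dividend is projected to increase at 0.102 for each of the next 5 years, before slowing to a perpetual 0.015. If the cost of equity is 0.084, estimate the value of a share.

£218.64

Two-stage DDM. Project D₁…D_5 at 0.102, terminal growth 0.015, discount at r = 0.084.
D_1 = 11.3506
D_2 = 12.5084
D_3 = 13.7842
D_4 = 15.1902
D_5 = 16.7396
Terminal value at t=5: TV = D_6/(r−g) = 16.9907/(0.084−0.015) = 246.2420
P₀ = 11.3506/(1+0.084)^1 + 12.5084/(1+0.084)^2 + 13.7842/(1+0.084)^3 + 15.1902/(1+0.084)^4 + 16.7396/(1+0.084)^5 + 246.2420/(1+0.084)^5 = 218.6419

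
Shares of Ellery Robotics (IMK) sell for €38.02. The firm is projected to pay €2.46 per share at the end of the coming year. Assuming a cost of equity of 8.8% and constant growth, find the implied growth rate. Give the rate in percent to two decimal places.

2.33%

From P₀ = D₁/(r − g), the implied growth is g = r − D₁/P₀.
g = 0.088 − 2.46/38.02 = 0.088 − 0.06470 = 0.02330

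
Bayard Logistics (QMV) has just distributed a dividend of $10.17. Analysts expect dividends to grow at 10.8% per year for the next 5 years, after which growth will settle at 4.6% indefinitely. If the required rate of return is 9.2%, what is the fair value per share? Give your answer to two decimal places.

$301.83

Two-stage DDM. Project D₁…D_5 at 0.108, terminal growth 0.046, discount at r = 0.092.
D_1 = 11.2684
D_2 = 12.4853
D_3 = 13.8338
D_4 = 15.3278
D_5 = 16.9832
Terminal value at t=5: TV = D_6/(r−g) = 17.7644/(0.092−0.046) = 386.1834
P₀ = 11.2684/(1+0.092)^1 + 12.4853/(1+0.092)^2 + 13.8338/(1+0.092)^3 + 15.3278/(1+0.092)^4 + 16.9832/(1+0.092)^5 + 386.1834/(1+0.092)^5 = 301.8320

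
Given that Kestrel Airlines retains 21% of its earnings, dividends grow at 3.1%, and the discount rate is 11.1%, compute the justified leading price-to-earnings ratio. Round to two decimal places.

9.88

Payout ratio b = 1 − 0.21 = 0.79.
Justified leading P/E = b/(r−g) = 0.79/(0.111−0.031) = 9.8750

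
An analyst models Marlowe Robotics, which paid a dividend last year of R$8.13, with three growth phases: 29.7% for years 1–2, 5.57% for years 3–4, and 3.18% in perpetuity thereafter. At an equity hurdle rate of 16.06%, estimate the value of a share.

R$104.17

Three-stage DDM. Project D₁…D_4; terminal Gordon value at t=4 with g = 0.0318; discount at r = 0.1606.
D_1 = 10.5446
D_2 = 13.6764
D_3 = 14.4381
D_4 = 15.2423
TV_4 = 15.7270/(0.1606−0.0318) = 122.1044
P₀ = Σ Dₜ/(1+r)ᵗ + TV_4/(1+r)^4 = 104.1729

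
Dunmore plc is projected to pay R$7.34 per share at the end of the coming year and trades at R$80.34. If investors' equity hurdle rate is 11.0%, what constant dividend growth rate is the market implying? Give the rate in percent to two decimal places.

1.86%

From P₀ = D₁/(r − g), the implied growth is g = r − D₁/P₀.
g = 0.11 − 7.34/80.34 = 0.11 − 0.09136 = 0.01864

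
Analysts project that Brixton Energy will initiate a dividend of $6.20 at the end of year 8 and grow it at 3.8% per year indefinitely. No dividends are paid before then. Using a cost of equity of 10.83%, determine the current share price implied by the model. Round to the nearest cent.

$42.94

Deferred-dividend DDM. At t=7 the remaining stream is a growing perpetuity with first payment D_8 = 6.20.
V_7 = D_8/(r−g) = 6.20/(0.1083−0.038) = 88.1935
P₀ = V_7/(1+r)^7 = 88.1935/(1+0.1083)^7 = 42.9373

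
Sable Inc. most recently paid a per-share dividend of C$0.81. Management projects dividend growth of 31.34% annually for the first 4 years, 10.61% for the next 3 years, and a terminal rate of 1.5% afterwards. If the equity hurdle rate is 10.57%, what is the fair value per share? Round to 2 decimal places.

C$27.98

Three-stage DDM. Project D₁…D_7; terminal Gordon value at t=7 with g = 0.015; discount at r = 0.1057.
D_1 = 1.0639
D_2 = 1.3973
D_3 = 1.8352
D_4 = 2.4103
D_5 = 2.6660
D_6 = 2.9489
D_7 = 3.2618
TV_7 = 3.3107/(0.1057−0.015) = 36.5019
P₀ = Σ Dₜ/(1+r)ᵗ + TV_7/(1+r)^7 = 27.9821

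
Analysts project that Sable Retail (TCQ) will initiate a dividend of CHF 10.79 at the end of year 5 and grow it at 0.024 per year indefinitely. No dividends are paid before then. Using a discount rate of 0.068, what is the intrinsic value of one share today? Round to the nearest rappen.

Deferred-dividend DDM. At t=4 the remaining stream is a growing perpetuity with first payment D_5 = 10.79.
V_4 = D_5/(r−g) = 10.79/(0.068−0.024) = 245.2273
P₀ = V_4/(1+r)^4 = 245.2273/(1+0.068)^4 = 188.4880

CHF 188.49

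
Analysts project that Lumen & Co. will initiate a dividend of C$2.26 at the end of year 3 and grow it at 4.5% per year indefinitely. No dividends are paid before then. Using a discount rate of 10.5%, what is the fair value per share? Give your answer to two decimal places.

Deferred-dividend DDM. At t=2 the remaining stream is a growing perpetuity with first payment D_3 = 2.26.
V_2 = D_3/(r−g) = 2.26/(0.105−0.045) = 37.6667
P₀ = V_2/(1+r)^2 = 37.6667/(1+0.105)^2 = 30.8484

C$30.85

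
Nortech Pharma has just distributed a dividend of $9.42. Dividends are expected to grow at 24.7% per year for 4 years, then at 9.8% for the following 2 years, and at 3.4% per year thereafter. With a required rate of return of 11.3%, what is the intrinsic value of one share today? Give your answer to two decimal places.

$268.64

Three-stage DDM. Project D₁…D_6; terminal Gordon value at t=6 with g = 0.034; discount at r = 0.113.
D_1 = 11.7467
D_2 = 14.6482
D_3 = 18.2663
D_4 = 22.7781
D_5 = 25.0103
D_6 = 27.4613
TV_6 = 28.3950/(0.113−0.034) = 359.4304
P₀ = Σ Dₜ/(1+r)ᵗ + TV_6/(1+r)^6 = 268.6396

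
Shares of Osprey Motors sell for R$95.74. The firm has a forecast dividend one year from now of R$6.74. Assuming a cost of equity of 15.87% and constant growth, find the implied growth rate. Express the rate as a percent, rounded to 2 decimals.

From P₀ = D₁/(r − g), the implied growth is g = r − D₁/P₀.
g = 0.1587 − 6.74/95.74 = 0.1587 − 0.07040 = 0.08830

8.83%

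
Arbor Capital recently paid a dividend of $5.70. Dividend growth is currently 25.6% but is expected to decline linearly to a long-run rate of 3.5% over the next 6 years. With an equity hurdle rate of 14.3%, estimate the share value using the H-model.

H-model: P₀ = D₀[(1+g_L) + H(g_S−g_L)]/(r−g_L), with H = 6/2 = 3.
P₀ = 5.70 × [(1+0.035) + 3×(0.256−0.035)] / (0.143−0.035)
   = 5.70 × 1.6980 / 0.108 = 89.6167

$89.62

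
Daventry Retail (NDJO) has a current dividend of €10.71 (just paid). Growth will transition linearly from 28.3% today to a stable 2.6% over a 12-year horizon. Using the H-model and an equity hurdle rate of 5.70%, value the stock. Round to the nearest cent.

H-model: P₀ = D₀[(1+g_L) + H(g_S−g_L)]/(r−g_L), with H = 12/2 = 6.
P₀ = 10.71 × [(1+0.026) + 6×(0.283−0.026)] / (0.057−0.026)
   = 10.71 × 2.5680 / 0.031 = 887.2026

€887.20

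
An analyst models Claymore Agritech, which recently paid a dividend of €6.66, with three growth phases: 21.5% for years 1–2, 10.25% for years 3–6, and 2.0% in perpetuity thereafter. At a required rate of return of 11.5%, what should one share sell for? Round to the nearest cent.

Three-stage DDM. Project D₁…D_6; terminal Gordon value at t=6 with g = 0.02; discount at r = 0.115.
D_1 = 8.0919
D_2 = 9.8317
D_3 = 10.8394
D_4 = 11.9504
D_5 = 13.1754
D_6 = 14.5258
TV_6 = 14.8164/(0.115−0.02) = 155.9616
P₀ = Σ Dₜ/(1+r)ᵗ + TV_6/(1+r)^6 = 127.0865

€127.09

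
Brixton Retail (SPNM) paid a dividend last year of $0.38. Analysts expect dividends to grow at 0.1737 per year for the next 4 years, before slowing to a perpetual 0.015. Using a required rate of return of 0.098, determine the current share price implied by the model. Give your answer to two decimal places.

$7.87

Two-stage DDM. Project D₁…D_4 at 0.1737, terminal growth 0.015, discount at r = 0.098.
D_1 = 0.4460
D_2 = 0.5235
D_3 = 0.6144
D_4 = 0.7211
Terminal value at t=4: TV = D_5/(r−g) = 0.7319/(0.098−0.015) = 8.8186
P₀ = 0.4460/(1+0.098)^1 + 0.5235/(1+0.098)^2 + 0.6144/(1+0.098)^3 + 0.7211/(1+0.098)^4 + 8.8186/(1+0.098)^4 = 7.8679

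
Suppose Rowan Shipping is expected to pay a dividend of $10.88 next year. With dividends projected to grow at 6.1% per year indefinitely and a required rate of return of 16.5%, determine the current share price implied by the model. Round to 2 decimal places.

$104.62

Gordon growth model: P₀ = D₁/(r − g), with D₁ = 10.88 given directly.
P₀ = 10.8800 / (0.165 − 0.061) = 10.8800 / 0.104 = 104.6154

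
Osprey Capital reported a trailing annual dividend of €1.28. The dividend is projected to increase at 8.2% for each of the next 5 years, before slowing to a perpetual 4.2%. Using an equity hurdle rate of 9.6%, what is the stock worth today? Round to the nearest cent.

Two-stage DDM. Project D₁…D_5 at 0.082, terminal growth 0.042, discount at r = 0.096.
D_1 = 1.3850
D_2 = 1.4985
D_3 = 1.6214
D_4 = 1.7544
D_5 = 1.8982
Terminal value at t=5: TV = D_6/(r−g) = 1.9779/(0.096−0.042) = 36.6286
P₀ = 1.3850/(1+0.096)^1 + 1.4985/(1+0.096)^2 + 1.6214/(1+0.096)^3 + 1.7544/(1+0.096)^4 + 1.8982/(1+0.096)^5 + 36.6286/(1+0.096)^5 = 29.3204

€29.32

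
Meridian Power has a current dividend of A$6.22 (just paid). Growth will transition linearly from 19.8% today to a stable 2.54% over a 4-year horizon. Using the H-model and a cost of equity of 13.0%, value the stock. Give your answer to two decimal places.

A$81.50

H-model: P₀ = D₀[(1+g_L) + H(g_S−g_L)]/(r−g_L), with H = 4/2 = 2.
P₀ = 6.22 × [(1+0.0254) + 2×(0.198−0.0254)] / (0.13−0.0254)
   = 6.22 × 1.3706 / 0.1046 = 81.5022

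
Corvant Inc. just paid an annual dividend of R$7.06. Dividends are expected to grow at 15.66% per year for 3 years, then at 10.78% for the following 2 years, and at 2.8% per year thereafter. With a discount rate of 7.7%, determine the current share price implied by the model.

Three-stage DDM. Project D₁…D_5; terminal Gordon value at t=5 with g = 0.028; discount at r = 0.077.
D_1 = 8.1656
D_2 = 9.4443
D_3 = 10.9233
D_4 = 12.1008
D_5 = 13.4053
TV_5 = 13.7807/(0.077−0.028) = 281.2380
P₀ = Σ Dₜ/(1+r)ᵗ + TV_5/(1+r)^5 = 236.7997

R$236.80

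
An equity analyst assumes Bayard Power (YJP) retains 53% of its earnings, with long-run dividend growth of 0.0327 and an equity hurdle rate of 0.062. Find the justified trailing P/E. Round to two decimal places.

Payout ratio b = 1 − 0.53 = 0.47.
Justified trailing P/E = b(1+g)/(r−g) = 0.47×(1+0.0327)/(0.062−0.0327) = 16.5655

16.57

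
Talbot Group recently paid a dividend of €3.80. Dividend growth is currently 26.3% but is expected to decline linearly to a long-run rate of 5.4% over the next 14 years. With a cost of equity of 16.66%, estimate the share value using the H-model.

€84.94

H-model: P₀ = D₀[(1+g_L) + H(g_S−g_L)]/(r−g_L), with H = 14/2 = 7.
P₀ = 3.80 × [(1+0.054) + 7×(0.263−0.054)] / (0.1666−0.054)
   = 3.80 × 2.5170 / 0.1126 = 84.9432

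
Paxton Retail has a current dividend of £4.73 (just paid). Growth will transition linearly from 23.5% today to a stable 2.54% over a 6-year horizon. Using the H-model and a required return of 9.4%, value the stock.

£114.06

H-model: P₀ = D₀[(1+g_L) + H(g_S−g_L)]/(r−g_L), with H = 6/2 = 3.
P₀ = 4.73 × [(1+0.0254) + 3×(0.235−0.0254)] / (0.094−0.0254)
   = 4.73 × 1.6542 / 0.0686 = 114.0578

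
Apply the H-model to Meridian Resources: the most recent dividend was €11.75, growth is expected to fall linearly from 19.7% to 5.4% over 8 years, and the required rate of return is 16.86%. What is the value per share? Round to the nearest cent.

€166.71

H-model: P₀ = D₀[(1+g_L) + H(g_S−g_L)]/(r−g_L), with H = 8/2 = 4.
P₀ = 11.75 × [(1+0.054) + 4×(0.197−0.054)] / (0.1686−0.054)
   = 11.75 × 1.6260 / 0.1146 = 166.7147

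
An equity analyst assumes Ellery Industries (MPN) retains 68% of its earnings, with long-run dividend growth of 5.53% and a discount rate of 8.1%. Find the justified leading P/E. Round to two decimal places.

12.45

Payout ratio b = 1 − 0.68 = 0.32.
Justified leading P/E = b/(r−g) = 0.32/(0.081−0.0553) = 12.4514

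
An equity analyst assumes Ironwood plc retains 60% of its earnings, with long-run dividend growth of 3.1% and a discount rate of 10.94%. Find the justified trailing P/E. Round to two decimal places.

Payout ratio b = 1 − 0.60 = 0.40.
Justified trailing P/E = b(1+g)/(r−g) = 0.40×(1+0.031)/(0.1094−0.031) = 5.2602

5.26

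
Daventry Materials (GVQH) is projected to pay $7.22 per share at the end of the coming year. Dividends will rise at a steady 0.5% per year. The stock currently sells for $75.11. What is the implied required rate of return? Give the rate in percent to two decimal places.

Rearranging the constant-growth DDM: r = D₁/P₀ + g.
r = 7.2200 / 75.11 + 0.005 = 0.09613 + 0.005 = 0.10113

10.11%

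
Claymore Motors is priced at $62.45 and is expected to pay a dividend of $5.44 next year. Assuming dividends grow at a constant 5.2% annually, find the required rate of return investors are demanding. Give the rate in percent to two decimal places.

13.91%

Rearranging the constant-growth DDM: r = D₁/P₀ + g.
r = 5.4400 / 62.45 + 0.052 = 0.08711 + 0.052 = 0.13911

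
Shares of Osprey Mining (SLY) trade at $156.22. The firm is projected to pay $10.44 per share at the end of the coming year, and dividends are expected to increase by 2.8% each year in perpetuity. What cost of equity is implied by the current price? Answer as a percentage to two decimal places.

Rearranging the constant-growth DDM: r = D₁/P₀ + g.
r = 10.4400 / 156.22 + 0.028 = 0.06683 + 0.028 = 0.09483

9.48%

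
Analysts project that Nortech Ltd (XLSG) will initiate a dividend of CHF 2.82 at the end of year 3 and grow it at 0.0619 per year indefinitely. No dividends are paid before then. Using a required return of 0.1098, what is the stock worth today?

CHF 47.80

Deferred-dividend DDM. At t=2 the remaining stream is a growing perpetuity with first payment D_3 = 2.82.
V_2 = D_3/(r−g) = 2.82/(0.1098−0.0619) = 58.8727
P₀ = V_2/(1+r)^2 = 58.8727/(1+0.1098)^2 = 47.7996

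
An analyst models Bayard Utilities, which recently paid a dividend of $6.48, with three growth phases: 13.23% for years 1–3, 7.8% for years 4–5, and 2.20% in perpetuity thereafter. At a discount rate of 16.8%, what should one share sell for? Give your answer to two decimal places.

$63.96

Three-stage DDM. Project D₁…D_5; terminal Gordon value at t=5 with g = 0.022; discount at r = 0.168.
D_1 = 7.3373
D_2 = 8.3080
D_3 = 9.4072
D_4 = 10.1409
D_5 = 10.9319
TV_5 = 11.1724/(0.168−0.022) = 76.5235
P₀ = Σ Dₜ/(1+r)ᵗ + TV_5/(1+r)^5 = 63.9566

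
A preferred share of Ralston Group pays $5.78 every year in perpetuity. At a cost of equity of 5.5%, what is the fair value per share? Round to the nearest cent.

$105.09

Zero-growth DDM (perpetuity): P₀ = D/r = 5.78 / 0.055 = 105.0909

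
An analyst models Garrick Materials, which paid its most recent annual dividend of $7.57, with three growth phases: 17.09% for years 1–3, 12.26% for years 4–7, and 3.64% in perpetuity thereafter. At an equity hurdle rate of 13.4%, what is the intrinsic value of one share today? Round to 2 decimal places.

Three-stage DDM. Project D₁…D_7; terminal Gordon value at t=7 with g = 0.0364; discount at r = 0.134.
D_1 = 8.8637
D_2 = 10.3785
D_3 = 12.1522
D_4 = 13.6421
D_5 = 15.3146
D_6 = 17.1922
D_7 = 19.2999
TV_7 = 20.0024/(0.134−0.0364) = 204.9430
P₀ = Σ Dₜ/(1+r)ᵗ + TV_7/(1+r)^7 = 141.7089

$141.71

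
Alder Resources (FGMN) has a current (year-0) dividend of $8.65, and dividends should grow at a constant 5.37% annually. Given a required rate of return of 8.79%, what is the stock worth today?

Gordon growth model: P₀ = D₁/(r − g). D₁ = 8.65 × (1 + 0.0537) = 9.1145.
P₀ = 9.1145 / (0.0879 − 0.0537) = 9.1145 / 0.0342 = 266.5060

$266.51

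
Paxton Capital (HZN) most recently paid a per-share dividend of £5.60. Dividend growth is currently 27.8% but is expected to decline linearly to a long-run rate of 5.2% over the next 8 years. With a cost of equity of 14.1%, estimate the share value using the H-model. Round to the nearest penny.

£123.07

H-model: P₀ = D₀[(1+g_L) + H(g_S−g_L)]/(r−g_L), with H = 8/2 = 4.
P₀ = 5.60 × [(1+0.052) + 4×(0.278−0.052)] / (0.141−0.052)
   = 5.60 × 1.9560 / 0.089 = 123.0742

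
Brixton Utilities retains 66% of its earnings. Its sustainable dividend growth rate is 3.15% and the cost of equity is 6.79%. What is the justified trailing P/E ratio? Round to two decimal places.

9.63

Payout ratio b = 1 − 0.66 = 0.34.
Justified trailing P/E = b(1+g)/(r−g) = 0.34×(1+0.0315)/(0.0679−0.0315) = 9.6349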